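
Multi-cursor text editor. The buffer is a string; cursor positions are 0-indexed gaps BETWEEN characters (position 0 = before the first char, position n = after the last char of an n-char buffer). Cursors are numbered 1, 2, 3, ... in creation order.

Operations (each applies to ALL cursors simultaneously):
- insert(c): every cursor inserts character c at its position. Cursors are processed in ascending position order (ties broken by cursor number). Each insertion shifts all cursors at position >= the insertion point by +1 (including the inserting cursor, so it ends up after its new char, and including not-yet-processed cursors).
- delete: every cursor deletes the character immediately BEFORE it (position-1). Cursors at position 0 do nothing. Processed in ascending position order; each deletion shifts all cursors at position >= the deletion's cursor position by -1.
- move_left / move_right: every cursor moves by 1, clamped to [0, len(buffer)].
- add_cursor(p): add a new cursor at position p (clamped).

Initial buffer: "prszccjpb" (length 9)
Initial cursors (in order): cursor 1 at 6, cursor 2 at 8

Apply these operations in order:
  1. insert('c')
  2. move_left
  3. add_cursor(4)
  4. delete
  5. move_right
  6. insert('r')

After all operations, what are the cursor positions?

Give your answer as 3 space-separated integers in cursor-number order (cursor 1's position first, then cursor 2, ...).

After op 1 (insert('c')): buffer="prszcccjpcb" (len 11), cursors c1@7 c2@10, authorship ......1..2.
After op 2 (move_left): buffer="prszcccjpcb" (len 11), cursors c1@6 c2@9, authorship ......1..2.
After op 3 (add_cursor(4)): buffer="prszcccjpcb" (len 11), cursors c3@4 c1@6 c2@9, authorship ......1..2.
After op 4 (delete): buffer="prsccjcb" (len 8), cursors c3@3 c1@4 c2@6, authorship ....1.2.
After op 5 (move_right): buffer="prsccjcb" (len 8), cursors c3@4 c1@5 c2@7, authorship ....1.2.
After op 6 (insert('r')): buffer="prscrcrjcrb" (len 11), cursors c3@5 c1@7 c2@10, authorship ....311.22.

Answer: 7 10 5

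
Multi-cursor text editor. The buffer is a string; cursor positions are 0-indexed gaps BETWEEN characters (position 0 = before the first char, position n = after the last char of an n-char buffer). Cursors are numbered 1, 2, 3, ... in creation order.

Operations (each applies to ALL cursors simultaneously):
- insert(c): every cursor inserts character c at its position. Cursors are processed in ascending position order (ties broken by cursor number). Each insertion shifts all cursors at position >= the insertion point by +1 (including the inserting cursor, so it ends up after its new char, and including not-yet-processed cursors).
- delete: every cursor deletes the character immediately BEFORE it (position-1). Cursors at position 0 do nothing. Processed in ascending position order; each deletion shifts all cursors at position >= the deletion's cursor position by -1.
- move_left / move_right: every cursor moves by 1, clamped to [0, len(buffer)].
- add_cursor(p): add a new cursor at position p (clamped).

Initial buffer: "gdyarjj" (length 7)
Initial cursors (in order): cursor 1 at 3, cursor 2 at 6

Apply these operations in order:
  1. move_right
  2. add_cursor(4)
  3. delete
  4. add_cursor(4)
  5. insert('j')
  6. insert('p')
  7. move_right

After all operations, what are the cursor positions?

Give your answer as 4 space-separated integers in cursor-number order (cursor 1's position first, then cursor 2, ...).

After op 1 (move_right): buffer="gdyarjj" (len 7), cursors c1@4 c2@7, authorship .......
After op 2 (add_cursor(4)): buffer="gdyarjj" (len 7), cursors c1@4 c3@4 c2@7, authorship .......
After op 3 (delete): buffer="gdrj" (len 4), cursors c1@2 c3@2 c2@4, authorship ....
After op 4 (add_cursor(4)): buffer="gdrj" (len 4), cursors c1@2 c3@2 c2@4 c4@4, authorship ....
After op 5 (insert('j')): buffer="gdjjrjjj" (len 8), cursors c1@4 c3@4 c2@8 c4@8, authorship ..13..24
After op 6 (insert('p')): buffer="gdjjpprjjjpp" (len 12), cursors c1@6 c3@6 c2@12 c4@12, authorship ..1313..2424
After op 7 (move_right): buffer="gdjjpprjjjpp" (len 12), cursors c1@7 c3@7 c2@12 c4@12, authorship ..1313..2424

Answer: 7 12 7 12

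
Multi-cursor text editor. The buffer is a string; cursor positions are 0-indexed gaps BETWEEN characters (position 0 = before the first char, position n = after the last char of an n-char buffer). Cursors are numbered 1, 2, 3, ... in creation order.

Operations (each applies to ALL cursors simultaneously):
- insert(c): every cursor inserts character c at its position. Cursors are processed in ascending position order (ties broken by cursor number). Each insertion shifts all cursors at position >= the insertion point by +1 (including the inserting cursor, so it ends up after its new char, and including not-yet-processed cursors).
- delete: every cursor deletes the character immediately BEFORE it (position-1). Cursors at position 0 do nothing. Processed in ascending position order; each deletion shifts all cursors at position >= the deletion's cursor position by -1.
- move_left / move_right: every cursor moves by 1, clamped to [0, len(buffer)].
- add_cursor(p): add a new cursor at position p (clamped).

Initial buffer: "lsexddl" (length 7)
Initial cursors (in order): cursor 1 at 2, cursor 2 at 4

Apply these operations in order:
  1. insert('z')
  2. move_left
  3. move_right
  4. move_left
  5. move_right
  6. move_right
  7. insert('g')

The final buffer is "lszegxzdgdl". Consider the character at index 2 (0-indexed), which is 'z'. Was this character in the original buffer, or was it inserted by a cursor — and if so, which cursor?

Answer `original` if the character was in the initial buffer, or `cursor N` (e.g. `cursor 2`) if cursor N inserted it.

Answer: cursor 1

Derivation:
After op 1 (insert('z')): buffer="lszexzddl" (len 9), cursors c1@3 c2@6, authorship ..1..2...
After op 2 (move_left): buffer="lszexzddl" (len 9), cursors c1@2 c2@5, authorship ..1..2...
After op 3 (move_right): buffer="lszexzddl" (len 9), cursors c1@3 c2@6, authorship ..1..2...
After op 4 (move_left): buffer="lszexzddl" (len 9), cursors c1@2 c2@5, authorship ..1..2...
After op 5 (move_right): buffer="lszexzddl" (len 9), cursors c1@3 c2@6, authorship ..1..2...
After op 6 (move_right): buffer="lszexzddl" (len 9), cursors c1@4 c2@7, authorship ..1..2...
After op 7 (insert('g')): buffer="lszegxzdgdl" (len 11), cursors c1@5 c2@9, authorship ..1.1.2.2..
Authorship (.=original, N=cursor N): . . 1 . 1 . 2 . 2 . .
Index 2: author = 1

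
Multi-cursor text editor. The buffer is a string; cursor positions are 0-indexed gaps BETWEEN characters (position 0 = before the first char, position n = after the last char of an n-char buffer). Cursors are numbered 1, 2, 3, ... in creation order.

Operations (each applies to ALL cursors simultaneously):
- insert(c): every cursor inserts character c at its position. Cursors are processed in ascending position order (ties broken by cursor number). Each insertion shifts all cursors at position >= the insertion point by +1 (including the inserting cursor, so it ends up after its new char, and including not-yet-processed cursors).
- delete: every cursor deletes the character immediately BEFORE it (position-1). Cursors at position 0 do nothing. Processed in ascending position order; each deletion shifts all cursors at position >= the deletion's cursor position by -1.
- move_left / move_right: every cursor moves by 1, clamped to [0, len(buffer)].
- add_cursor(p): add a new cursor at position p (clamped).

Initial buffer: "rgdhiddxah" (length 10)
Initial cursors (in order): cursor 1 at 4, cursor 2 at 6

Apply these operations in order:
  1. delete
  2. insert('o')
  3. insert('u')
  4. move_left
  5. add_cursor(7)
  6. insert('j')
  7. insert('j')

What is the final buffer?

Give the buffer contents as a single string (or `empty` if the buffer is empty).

Answer: rgdojjuiojjjjudxah

Derivation:
After op 1 (delete): buffer="rgdidxah" (len 8), cursors c1@3 c2@4, authorship ........
After op 2 (insert('o')): buffer="rgdoiodxah" (len 10), cursors c1@4 c2@6, authorship ...1.2....
After op 3 (insert('u')): buffer="rgdouioudxah" (len 12), cursors c1@5 c2@8, authorship ...11.22....
After op 4 (move_left): buffer="rgdouioudxah" (len 12), cursors c1@4 c2@7, authorship ...11.22....
After op 5 (add_cursor(7)): buffer="rgdouioudxah" (len 12), cursors c1@4 c2@7 c3@7, authorship ...11.22....
After op 6 (insert('j')): buffer="rgdojuiojjudxah" (len 15), cursors c1@5 c2@10 c3@10, authorship ...111.2232....
After op 7 (insert('j')): buffer="rgdojjuiojjjjudxah" (len 18), cursors c1@6 c2@13 c3@13, authorship ...1111.223232....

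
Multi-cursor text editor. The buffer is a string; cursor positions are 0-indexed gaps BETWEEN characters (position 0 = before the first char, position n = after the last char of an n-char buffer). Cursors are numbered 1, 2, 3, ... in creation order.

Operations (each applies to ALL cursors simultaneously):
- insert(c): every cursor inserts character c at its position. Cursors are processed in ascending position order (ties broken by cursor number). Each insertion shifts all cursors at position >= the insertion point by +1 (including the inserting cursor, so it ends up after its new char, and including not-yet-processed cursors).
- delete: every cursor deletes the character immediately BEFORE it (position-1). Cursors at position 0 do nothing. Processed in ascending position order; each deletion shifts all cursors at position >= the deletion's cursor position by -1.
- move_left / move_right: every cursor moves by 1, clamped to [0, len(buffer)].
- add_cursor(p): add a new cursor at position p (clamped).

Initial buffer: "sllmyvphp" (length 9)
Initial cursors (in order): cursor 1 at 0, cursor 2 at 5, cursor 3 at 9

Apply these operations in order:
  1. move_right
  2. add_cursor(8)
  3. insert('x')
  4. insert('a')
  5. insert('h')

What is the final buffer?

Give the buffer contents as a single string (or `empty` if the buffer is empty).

Answer: sxahllmyvxahphxahpxah

Derivation:
After op 1 (move_right): buffer="sllmyvphp" (len 9), cursors c1@1 c2@6 c3@9, authorship .........
After op 2 (add_cursor(8)): buffer="sllmyvphp" (len 9), cursors c1@1 c2@6 c4@8 c3@9, authorship .........
After op 3 (insert('x')): buffer="sxllmyvxphxpx" (len 13), cursors c1@2 c2@8 c4@11 c3@13, authorship .1.....2..4.3
After op 4 (insert('a')): buffer="sxallmyvxaphxapxa" (len 17), cursors c1@3 c2@10 c4@14 c3@17, authorship .11.....22..44.33
After op 5 (insert('h')): buffer="sxahllmyvxahphxahpxah" (len 21), cursors c1@4 c2@12 c4@17 c3@21, authorship .111.....222..444.333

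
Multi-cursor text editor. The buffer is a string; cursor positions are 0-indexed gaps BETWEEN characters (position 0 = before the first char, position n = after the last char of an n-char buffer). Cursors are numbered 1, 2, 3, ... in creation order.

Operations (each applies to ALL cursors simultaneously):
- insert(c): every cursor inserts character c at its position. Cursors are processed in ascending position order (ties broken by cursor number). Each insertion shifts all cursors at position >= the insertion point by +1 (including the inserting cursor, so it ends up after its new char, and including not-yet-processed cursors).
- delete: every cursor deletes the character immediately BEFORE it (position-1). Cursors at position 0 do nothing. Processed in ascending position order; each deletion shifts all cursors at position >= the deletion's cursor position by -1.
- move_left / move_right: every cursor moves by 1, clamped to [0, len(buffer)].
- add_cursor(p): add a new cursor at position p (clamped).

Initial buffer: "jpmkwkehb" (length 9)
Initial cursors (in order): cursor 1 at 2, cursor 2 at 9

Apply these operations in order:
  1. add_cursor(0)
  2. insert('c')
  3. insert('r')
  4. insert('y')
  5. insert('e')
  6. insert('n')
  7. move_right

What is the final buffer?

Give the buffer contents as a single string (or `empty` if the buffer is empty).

Answer: cryenjpcryenmkwkehbcryen

Derivation:
After op 1 (add_cursor(0)): buffer="jpmkwkehb" (len 9), cursors c3@0 c1@2 c2@9, authorship .........
After op 2 (insert('c')): buffer="cjpcmkwkehbc" (len 12), cursors c3@1 c1@4 c2@12, authorship 3..1.......2
After op 3 (insert('r')): buffer="crjpcrmkwkehbcr" (len 15), cursors c3@2 c1@6 c2@15, authorship 33..11.......22
After op 4 (insert('y')): buffer="cryjpcrymkwkehbcry" (len 18), cursors c3@3 c1@8 c2@18, authorship 333..111.......222
After op 5 (insert('e')): buffer="cryejpcryemkwkehbcrye" (len 21), cursors c3@4 c1@10 c2@21, authorship 3333..1111.......2222
After op 6 (insert('n')): buffer="cryenjpcryenmkwkehbcryen" (len 24), cursors c3@5 c1@12 c2@24, authorship 33333..11111.......22222
After op 7 (move_right): buffer="cryenjpcryenmkwkehbcryen" (len 24), cursors c3@6 c1@13 c2@24, authorship 33333..11111.......22222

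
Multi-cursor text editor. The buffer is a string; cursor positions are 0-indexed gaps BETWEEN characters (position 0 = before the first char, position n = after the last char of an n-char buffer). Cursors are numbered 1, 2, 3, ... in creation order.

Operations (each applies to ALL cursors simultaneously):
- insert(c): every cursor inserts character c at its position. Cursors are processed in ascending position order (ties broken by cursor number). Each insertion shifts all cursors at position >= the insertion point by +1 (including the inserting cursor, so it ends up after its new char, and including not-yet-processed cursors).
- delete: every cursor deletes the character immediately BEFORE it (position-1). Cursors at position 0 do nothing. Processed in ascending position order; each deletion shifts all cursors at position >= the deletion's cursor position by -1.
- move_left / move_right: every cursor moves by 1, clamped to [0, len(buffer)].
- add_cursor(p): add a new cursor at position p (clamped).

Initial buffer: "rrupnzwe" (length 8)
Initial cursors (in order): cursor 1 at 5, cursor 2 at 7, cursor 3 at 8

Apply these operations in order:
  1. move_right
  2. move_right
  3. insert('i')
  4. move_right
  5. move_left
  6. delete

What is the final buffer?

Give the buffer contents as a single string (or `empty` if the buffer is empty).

Answer: rrupnzwi

Derivation:
After op 1 (move_right): buffer="rrupnzwe" (len 8), cursors c1@6 c2@8 c3@8, authorship ........
After op 2 (move_right): buffer="rrupnzwe" (len 8), cursors c1@7 c2@8 c3@8, authorship ........
After op 3 (insert('i')): buffer="rrupnzwieii" (len 11), cursors c1@8 c2@11 c3@11, authorship .......1.23
After op 4 (move_right): buffer="rrupnzwieii" (len 11), cursors c1@9 c2@11 c3@11, authorship .......1.23
After op 5 (move_left): buffer="rrupnzwieii" (len 11), cursors c1@8 c2@10 c3@10, authorship .......1.23
After op 6 (delete): buffer="rrupnzwi" (len 8), cursors c1@7 c2@7 c3@7, authorship .......3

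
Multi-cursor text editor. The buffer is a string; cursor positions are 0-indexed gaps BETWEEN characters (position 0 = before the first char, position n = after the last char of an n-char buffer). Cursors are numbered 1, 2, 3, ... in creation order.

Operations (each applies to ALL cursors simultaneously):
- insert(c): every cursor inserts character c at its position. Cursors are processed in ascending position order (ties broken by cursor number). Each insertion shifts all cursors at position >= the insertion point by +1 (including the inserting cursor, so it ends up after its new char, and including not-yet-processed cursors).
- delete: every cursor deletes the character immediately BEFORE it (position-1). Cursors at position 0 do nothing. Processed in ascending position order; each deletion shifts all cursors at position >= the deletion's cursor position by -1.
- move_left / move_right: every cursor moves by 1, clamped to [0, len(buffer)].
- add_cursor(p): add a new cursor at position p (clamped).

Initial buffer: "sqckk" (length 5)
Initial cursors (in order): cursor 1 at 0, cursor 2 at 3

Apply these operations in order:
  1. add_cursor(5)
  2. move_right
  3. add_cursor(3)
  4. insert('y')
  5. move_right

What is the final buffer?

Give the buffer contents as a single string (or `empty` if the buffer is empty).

Answer: syqcykyky

Derivation:
After op 1 (add_cursor(5)): buffer="sqckk" (len 5), cursors c1@0 c2@3 c3@5, authorship .....
After op 2 (move_right): buffer="sqckk" (len 5), cursors c1@1 c2@4 c3@5, authorship .....
After op 3 (add_cursor(3)): buffer="sqckk" (len 5), cursors c1@1 c4@3 c2@4 c3@5, authorship .....
After op 4 (insert('y')): buffer="syqcykyky" (len 9), cursors c1@2 c4@5 c2@7 c3@9, authorship .1..4.2.3
After op 5 (move_right): buffer="syqcykyky" (len 9), cursors c1@3 c4@6 c2@8 c3@9, authorship .1..4.2.3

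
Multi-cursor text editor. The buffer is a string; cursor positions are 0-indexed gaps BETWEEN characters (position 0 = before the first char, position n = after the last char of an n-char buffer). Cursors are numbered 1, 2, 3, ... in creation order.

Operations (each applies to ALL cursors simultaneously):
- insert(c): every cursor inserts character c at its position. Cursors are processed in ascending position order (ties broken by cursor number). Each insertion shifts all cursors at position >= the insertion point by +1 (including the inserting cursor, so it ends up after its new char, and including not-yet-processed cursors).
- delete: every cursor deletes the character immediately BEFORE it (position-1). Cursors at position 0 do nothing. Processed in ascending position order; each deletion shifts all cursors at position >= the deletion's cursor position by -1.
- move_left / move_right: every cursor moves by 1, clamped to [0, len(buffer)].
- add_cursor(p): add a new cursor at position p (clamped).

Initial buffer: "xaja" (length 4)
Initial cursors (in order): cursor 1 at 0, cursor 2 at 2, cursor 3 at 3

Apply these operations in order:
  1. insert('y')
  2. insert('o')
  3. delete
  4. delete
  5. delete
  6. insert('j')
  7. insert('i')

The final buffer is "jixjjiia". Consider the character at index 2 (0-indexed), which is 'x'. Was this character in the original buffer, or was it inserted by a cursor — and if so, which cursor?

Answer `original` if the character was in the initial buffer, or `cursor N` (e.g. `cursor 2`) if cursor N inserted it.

Answer: original

Derivation:
After op 1 (insert('y')): buffer="yxayjya" (len 7), cursors c1@1 c2@4 c3@6, authorship 1..2.3.
After op 2 (insert('o')): buffer="yoxayojyoa" (len 10), cursors c1@2 c2@6 c3@9, authorship 11..22.33.
After op 3 (delete): buffer="yxayjya" (len 7), cursors c1@1 c2@4 c3@6, authorship 1..2.3.
After op 4 (delete): buffer="xaja" (len 4), cursors c1@0 c2@2 c3@3, authorship ....
After op 5 (delete): buffer="xa" (len 2), cursors c1@0 c2@1 c3@1, authorship ..
After op 6 (insert('j')): buffer="jxjja" (len 5), cursors c1@1 c2@4 c3@4, authorship 1.23.
After op 7 (insert('i')): buffer="jixjjiia" (len 8), cursors c1@2 c2@7 c3@7, authorship 11.2323.
Authorship (.=original, N=cursor N): 1 1 . 2 3 2 3 .
Index 2: author = original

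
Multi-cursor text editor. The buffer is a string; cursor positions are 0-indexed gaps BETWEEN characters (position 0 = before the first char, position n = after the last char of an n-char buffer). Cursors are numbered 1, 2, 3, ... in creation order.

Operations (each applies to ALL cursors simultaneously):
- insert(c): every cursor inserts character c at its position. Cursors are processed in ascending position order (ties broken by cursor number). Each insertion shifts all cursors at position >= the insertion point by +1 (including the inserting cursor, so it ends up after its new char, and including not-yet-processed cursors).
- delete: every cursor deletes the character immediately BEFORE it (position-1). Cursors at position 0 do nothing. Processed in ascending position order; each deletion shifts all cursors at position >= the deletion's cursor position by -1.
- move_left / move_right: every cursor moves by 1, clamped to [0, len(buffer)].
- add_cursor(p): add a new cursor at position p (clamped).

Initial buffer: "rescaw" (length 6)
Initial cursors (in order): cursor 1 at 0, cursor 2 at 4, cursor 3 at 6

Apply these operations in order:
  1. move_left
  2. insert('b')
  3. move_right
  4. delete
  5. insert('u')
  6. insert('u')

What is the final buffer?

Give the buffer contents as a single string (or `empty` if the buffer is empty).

Answer: buuesbuuabuu

Derivation:
After op 1 (move_left): buffer="rescaw" (len 6), cursors c1@0 c2@3 c3@5, authorship ......
After op 2 (insert('b')): buffer="bresbcabw" (len 9), cursors c1@1 c2@5 c3@8, authorship 1...2..3.
After op 3 (move_right): buffer="bresbcabw" (len 9), cursors c1@2 c2@6 c3@9, authorship 1...2..3.
After op 4 (delete): buffer="besbab" (len 6), cursors c1@1 c2@4 c3@6, authorship 1..2.3
After op 5 (insert('u')): buffer="buesbuabu" (len 9), cursors c1@2 c2@6 c3@9, authorship 11..22.33
After op 6 (insert('u')): buffer="buuesbuuabuu" (len 12), cursors c1@3 c2@8 c3@12, authorship 111..222.333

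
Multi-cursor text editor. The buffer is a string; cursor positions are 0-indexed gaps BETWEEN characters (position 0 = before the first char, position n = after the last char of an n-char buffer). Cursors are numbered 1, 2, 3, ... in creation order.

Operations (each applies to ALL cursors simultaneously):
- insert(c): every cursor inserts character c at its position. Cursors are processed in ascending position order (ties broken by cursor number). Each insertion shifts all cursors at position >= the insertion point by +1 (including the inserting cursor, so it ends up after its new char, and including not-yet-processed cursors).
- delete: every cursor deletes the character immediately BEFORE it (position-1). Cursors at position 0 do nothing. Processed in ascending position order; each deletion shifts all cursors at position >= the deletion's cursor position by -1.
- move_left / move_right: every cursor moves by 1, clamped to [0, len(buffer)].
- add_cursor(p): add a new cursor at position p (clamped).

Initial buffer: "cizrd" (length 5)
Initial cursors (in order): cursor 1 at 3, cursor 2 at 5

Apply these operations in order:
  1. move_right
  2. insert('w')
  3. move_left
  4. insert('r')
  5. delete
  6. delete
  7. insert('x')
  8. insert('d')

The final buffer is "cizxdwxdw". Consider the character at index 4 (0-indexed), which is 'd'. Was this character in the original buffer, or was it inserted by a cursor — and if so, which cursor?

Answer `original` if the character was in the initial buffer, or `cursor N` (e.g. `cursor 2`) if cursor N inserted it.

Answer: cursor 1

Derivation:
After op 1 (move_right): buffer="cizrd" (len 5), cursors c1@4 c2@5, authorship .....
After op 2 (insert('w')): buffer="cizrwdw" (len 7), cursors c1@5 c2@7, authorship ....1.2
After op 3 (move_left): buffer="cizrwdw" (len 7), cursors c1@4 c2@6, authorship ....1.2
After op 4 (insert('r')): buffer="cizrrwdrw" (len 9), cursors c1@5 c2@8, authorship ....11.22
After op 5 (delete): buffer="cizrwdw" (len 7), cursors c1@4 c2@6, authorship ....1.2
After op 6 (delete): buffer="cizww" (len 5), cursors c1@3 c2@4, authorship ...12
After op 7 (insert('x')): buffer="cizxwxw" (len 7), cursors c1@4 c2@6, authorship ...1122
After op 8 (insert('d')): buffer="cizxdwxdw" (len 9), cursors c1@5 c2@8, authorship ...111222
Authorship (.=original, N=cursor N): . . . 1 1 1 2 2 2
Index 4: author = 1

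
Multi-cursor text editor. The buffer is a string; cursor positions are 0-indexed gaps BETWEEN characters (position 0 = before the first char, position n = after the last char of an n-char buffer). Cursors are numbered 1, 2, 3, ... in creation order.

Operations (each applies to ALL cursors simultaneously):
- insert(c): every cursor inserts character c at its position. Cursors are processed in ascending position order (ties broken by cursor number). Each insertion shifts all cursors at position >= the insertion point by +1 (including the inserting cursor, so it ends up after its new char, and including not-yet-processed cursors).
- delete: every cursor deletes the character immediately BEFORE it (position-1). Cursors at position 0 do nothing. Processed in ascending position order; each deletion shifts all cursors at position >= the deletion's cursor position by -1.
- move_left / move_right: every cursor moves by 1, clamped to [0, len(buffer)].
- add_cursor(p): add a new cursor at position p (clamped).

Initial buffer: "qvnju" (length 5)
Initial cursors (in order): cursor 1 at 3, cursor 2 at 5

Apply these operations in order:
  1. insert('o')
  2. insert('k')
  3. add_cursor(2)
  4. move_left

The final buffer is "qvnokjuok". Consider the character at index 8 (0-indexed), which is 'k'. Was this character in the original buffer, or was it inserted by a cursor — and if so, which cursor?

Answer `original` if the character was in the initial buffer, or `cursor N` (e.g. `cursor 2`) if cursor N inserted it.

After op 1 (insert('o')): buffer="qvnojuo" (len 7), cursors c1@4 c2@7, authorship ...1..2
After op 2 (insert('k')): buffer="qvnokjuok" (len 9), cursors c1@5 c2@9, authorship ...11..22
After op 3 (add_cursor(2)): buffer="qvnokjuok" (len 9), cursors c3@2 c1@5 c2@9, authorship ...11..22
After op 4 (move_left): buffer="qvnokjuok" (len 9), cursors c3@1 c1@4 c2@8, authorship ...11..22
Authorship (.=original, N=cursor N): . . . 1 1 . . 2 2
Index 8: author = 2

Answer: cursor 2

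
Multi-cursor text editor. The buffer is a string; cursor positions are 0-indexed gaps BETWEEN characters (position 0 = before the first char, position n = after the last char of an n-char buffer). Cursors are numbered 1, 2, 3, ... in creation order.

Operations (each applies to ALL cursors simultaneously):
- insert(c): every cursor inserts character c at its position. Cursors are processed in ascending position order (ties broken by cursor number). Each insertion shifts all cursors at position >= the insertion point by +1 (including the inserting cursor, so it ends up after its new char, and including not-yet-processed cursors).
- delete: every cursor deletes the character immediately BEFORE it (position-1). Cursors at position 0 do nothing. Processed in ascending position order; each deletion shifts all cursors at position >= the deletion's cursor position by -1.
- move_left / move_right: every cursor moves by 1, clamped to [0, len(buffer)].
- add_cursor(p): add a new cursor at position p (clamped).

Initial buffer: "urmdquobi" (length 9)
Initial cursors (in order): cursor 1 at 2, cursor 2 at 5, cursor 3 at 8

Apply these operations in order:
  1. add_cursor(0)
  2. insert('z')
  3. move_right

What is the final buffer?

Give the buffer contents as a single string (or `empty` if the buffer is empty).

After op 1 (add_cursor(0)): buffer="urmdquobi" (len 9), cursors c4@0 c1@2 c2@5 c3@8, authorship .........
After op 2 (insert('z')): buffer="zurzmdqzuobzi" (len 13), cursors c4@1 c1@4 c2@8 c3@12, authorship 4..1...2...3.
After op 3 (move_right): buffer="zurzmdqzuobzi" (len 13), cursors c4@2 c1@5 c2@9 c3@13, authorship 4..1...2...3.

Answer: zurzmdqzuobzi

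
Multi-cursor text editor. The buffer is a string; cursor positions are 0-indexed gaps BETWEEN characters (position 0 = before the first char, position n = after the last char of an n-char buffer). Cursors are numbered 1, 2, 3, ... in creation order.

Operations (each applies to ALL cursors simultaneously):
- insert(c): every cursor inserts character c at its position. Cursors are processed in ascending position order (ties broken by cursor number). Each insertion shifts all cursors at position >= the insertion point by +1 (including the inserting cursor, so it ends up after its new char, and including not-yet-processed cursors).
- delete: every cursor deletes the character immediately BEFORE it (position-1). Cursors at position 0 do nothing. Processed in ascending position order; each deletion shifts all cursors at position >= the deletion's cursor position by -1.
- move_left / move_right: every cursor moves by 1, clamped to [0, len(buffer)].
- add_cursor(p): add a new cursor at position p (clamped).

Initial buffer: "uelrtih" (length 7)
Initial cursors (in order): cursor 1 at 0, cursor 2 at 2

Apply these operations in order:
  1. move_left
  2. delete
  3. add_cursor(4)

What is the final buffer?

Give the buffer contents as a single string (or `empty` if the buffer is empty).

After op 1 (move_left): buffer="uelrtih" (len 7), cursors c1@0 c2@1, authorship .......
After op 2 (delete): buffer="elrtih" (len 6), cursors c1@0 c2@0, authorship ......
After op 3 (add_cursor(4)): buffer="elrtih" (len 6), cursors c1@0 c2@0 c3@4, authorship ......

Answer: elrtih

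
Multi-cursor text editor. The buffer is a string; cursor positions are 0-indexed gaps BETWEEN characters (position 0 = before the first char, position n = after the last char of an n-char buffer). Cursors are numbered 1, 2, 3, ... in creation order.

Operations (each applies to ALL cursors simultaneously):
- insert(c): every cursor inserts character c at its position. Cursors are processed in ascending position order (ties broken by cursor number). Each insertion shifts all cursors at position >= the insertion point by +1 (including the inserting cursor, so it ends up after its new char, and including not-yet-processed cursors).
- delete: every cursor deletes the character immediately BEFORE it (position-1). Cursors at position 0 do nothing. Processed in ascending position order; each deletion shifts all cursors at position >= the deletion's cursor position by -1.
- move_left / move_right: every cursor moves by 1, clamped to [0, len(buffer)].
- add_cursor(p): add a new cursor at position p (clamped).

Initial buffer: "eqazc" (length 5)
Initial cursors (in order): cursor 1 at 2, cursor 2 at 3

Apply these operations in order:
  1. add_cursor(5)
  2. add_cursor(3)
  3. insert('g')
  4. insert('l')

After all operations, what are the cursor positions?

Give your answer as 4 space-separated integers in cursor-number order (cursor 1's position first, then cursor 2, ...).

Answer: 4 9 13 9

Derivation:
After op 1 (add_cursor(5)): buffer="eqazc" (len 5), cursors c1@2 c2@3 c3@5, authorship .....
After op 2 (add_cursor(3)): buffer="eqazc" (len 5), cursors c1@2 c2@3 c4@3 c3@5, authorship .....
After op 3 (insert('g')): buffer="eqgaggzcg" (len 9), cursors c1@3 c2@6 c4@6 c3@9, authorship ..1.24..3
After op 4 (insert('l')): buffer="eqglaggllzcgl" (len 13), cursors c1@4 c2@9 c4@9 c3@13, authorship ..11.2424..33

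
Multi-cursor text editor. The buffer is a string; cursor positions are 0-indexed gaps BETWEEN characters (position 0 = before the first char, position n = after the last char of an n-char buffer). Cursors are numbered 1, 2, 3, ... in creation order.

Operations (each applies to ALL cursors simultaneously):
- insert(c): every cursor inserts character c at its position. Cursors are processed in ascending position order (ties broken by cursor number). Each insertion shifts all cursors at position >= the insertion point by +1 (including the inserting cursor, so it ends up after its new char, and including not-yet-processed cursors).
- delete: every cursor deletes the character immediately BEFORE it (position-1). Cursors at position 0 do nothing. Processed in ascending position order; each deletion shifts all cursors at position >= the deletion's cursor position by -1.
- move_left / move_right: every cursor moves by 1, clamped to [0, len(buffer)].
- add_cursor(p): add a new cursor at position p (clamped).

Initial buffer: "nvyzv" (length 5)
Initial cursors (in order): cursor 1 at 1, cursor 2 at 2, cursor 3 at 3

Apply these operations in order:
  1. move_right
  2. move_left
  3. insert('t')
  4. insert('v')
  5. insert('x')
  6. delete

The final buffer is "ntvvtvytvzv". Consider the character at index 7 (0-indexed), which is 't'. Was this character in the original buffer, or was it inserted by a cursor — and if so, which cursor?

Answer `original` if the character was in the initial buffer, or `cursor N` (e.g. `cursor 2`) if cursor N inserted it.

Answer: cursor 3

Derivation:
After op 1 (move_right): buffer="nvyzv" (len 5), cursors c1@2 c2@3 c3@4, authorship .....
After op 2 (move_left): buffer="nvyzv" (len 5), cursors c1@1 c2@2 c3@3, authorship .....
After op 3 (insert('t')): buffer="ntvtytzv" (len 8), cursors c1@2 c2@4 c3@6, authorship .1.2.3..
After op 4 (insert('v')): buffer="ntvvtvytvzv" (len 11), cursors c1@3 c2@6 c3@9, authorship .11.22.33..
After op 5 (insert('x')): buffer="ntvxvtvxytvxzv" (len 14), cursors c1@4 c2@8 c3@12, authorship .111.222.333..
After op 6 (delete): buffer="ntvvtvytvzv" (len 11), cursors c1@3 c2@6 c3@9, authorship .11.22.33..
Authorship (.=original, N=cursor N): . 1 1 . 2 2 . 3 3 . .
Index 7: author = 3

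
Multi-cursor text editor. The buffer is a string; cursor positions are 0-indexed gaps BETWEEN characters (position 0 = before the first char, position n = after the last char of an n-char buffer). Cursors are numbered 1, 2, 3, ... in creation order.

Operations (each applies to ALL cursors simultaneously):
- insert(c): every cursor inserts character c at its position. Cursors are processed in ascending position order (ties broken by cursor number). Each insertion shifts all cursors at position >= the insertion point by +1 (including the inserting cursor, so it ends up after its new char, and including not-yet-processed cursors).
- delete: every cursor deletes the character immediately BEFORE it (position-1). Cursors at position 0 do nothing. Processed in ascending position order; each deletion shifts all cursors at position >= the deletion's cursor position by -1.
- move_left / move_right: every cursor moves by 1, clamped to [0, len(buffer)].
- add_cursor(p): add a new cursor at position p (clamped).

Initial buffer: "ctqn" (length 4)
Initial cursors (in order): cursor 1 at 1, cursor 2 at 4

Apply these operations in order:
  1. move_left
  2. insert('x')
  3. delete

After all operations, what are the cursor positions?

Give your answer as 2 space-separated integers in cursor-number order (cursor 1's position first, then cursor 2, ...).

After op 1 (move_left): buffer="ctqn" (len 4), cursors c1@0 c2@3, authorship ....
After op 2 (insert('x')): buffer="xctqxn" (len 6), cursors c1@1 c2@5, authorship 1...2.
After op 3 (delete): buffer="ctqn" (len 4), cursors c1@0 c2@3, authorship ....

Answer: 0 3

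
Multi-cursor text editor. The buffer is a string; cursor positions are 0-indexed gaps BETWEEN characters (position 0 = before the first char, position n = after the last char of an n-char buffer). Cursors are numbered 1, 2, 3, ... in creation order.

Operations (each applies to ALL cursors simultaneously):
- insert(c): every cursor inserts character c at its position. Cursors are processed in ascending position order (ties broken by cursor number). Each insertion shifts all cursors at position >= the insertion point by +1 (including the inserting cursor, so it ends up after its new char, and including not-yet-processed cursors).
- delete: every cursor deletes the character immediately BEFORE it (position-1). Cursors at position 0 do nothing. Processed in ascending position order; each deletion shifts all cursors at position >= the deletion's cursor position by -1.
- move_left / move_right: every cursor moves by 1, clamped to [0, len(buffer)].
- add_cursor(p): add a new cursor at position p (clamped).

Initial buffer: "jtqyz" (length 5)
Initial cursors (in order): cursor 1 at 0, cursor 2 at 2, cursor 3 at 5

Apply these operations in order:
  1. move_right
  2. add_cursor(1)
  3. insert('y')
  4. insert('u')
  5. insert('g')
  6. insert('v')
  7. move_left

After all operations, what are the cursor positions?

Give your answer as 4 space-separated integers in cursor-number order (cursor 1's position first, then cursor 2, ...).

After op 1 (move_right): buffer="jtqyz" (len 5), cursors c1@1 c2@3 c3@5, authorship .....
After op 2 (add_cursor(1)): buffer="jtqyz" (len 5), cursors c1@1 c4@1 c2@3 c3@5, authorship .....
After op 3 (insert('y')): buffer="jyytqyyzy" (len 9), cursors c1@3 c4@3 c2@6 c3@9, authorship .14..2..3
After op 4 (insert('u')): buffer="jyyuutqyuyzyu" (len 13), cursors c1@5 c4@5 c2@9 c3@13, authorship .1414..22..33
After op 5 (insert('g')): buffer="jyyuuggtqyugyzyug" (len 17), cursors c1@7 c4@7 c2@12 c3@17, authorship .141414..222..333
After op 6 (insert('v')): buffer="jyyuuggvvtqyugvyzyugv" (len 21), cursors c1@9 c4@9 c2@15 c3@21, authorship .14141414..2222..3333
After op 7 (move_left): buffer="jyyuuggvvtqyugvyzyugv" (len 21), cursors c1@8 c4@8 c2@14 c3@20, authorship .14141414..2222..3333

Answer: 8 14 20 8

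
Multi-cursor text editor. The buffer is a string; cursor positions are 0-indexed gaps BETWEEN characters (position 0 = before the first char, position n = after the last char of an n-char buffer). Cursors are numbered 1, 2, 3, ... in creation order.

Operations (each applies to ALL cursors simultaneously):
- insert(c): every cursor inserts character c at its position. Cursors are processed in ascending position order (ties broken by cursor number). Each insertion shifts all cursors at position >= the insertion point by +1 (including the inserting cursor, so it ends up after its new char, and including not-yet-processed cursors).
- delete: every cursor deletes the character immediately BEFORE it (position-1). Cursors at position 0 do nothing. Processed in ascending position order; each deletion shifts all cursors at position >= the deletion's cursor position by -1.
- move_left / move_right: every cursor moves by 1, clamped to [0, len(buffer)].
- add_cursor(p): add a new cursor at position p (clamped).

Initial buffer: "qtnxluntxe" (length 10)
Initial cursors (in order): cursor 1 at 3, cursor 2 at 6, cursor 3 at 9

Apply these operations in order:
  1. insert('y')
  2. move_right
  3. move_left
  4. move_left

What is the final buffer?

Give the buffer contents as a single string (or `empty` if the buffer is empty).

Answer: qtnyxluyntxye

Derivation:
After op 1 (insert('y')): buffer="qtnyxluyntxye" (len 13), cursors c1@4 c2@8 c3@12, authorship ...1...2...3.
After op 2 (move_right): buffer="qtnyxluyntxye" (len 13), cursors c1@5 c2@9 c3@13, authorship ...1...2...3.
After op 3 (move_left): buffer="qtnyxluyntxye" (len 13), cursors c1@4 c2@8 c3@12, authorship ...1...2...3.
After op 4 (move_left): buffer="qtnyxluyntxye" (len 13), cursors c1@3 c2@7 c3@11, authorship ...1...2...3.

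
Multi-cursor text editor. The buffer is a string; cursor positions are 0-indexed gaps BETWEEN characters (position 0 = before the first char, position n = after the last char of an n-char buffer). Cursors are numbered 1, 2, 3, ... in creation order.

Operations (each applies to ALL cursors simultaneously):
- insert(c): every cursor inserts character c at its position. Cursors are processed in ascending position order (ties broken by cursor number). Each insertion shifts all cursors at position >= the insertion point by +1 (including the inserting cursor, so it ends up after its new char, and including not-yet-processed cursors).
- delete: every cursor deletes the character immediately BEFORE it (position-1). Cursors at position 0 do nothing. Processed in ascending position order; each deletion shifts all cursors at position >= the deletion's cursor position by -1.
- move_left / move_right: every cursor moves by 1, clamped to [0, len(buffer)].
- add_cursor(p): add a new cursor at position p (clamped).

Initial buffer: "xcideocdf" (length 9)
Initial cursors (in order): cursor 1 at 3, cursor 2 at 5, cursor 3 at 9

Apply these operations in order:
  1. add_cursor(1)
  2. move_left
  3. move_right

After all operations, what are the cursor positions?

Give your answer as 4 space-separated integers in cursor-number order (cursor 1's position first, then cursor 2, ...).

After op 1 (add_cursor(1)): buffer="xcideocdf" (len 9), cursors c4@1 c1@3 c2@5 c3@9, authorship .........
After op 2 (move_left): buffer="xcideocdf" (len 9), cursors c4@0 c1@2 c2@4 c3@8, authorship .........
After op 3 (move_right): buffer="xcideocdf" (len 9), cursors c4@1 c1@3 c2@5 c3@9, authorship .........

Answer: 3 5 9 1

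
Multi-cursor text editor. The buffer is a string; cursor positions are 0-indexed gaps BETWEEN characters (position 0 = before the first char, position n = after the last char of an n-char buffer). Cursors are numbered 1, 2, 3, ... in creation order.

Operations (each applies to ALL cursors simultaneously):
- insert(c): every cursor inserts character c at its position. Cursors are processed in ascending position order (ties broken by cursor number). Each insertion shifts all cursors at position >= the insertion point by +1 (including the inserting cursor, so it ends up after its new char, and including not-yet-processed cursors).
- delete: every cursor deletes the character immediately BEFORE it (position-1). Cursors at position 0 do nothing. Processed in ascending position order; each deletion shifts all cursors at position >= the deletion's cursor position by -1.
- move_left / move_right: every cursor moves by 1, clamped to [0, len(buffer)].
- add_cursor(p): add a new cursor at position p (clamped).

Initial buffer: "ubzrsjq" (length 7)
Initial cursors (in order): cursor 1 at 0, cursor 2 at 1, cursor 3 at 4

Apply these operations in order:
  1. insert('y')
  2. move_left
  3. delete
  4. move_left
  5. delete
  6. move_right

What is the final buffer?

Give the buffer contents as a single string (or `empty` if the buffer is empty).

After op 1 (insert('y')): buffer="yuybzrysjq" (len 10), cursors c1@1 c2@3 c3@7, authorship 1.2...3...
After op 2 (move_left): buffer="yuybzrysjq" (len 10), cursors c1@0 c2@2 c3@6, authorship 1.2...3...
After op 3 (delete): buffer="yybzysjq" (len 8), cursors c1@0 c2@1 c3@4, authorship 12..3...
After op 4 (move_left): buffer="yybzysjq" (len 8), cursors c1@0 c2@0 c3@3, authorship 12..3...
After op 5 (delete): buffer="yyzysjq" (len 7), cursors c1@0 c2@0 c3@2, authorship 12.3...
After op 6 (move_right): buffer="yyzysjq" (len 7), cursors c1@1 c2@1 c3@3, authorship 12.3...

Answer: yyzysjq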